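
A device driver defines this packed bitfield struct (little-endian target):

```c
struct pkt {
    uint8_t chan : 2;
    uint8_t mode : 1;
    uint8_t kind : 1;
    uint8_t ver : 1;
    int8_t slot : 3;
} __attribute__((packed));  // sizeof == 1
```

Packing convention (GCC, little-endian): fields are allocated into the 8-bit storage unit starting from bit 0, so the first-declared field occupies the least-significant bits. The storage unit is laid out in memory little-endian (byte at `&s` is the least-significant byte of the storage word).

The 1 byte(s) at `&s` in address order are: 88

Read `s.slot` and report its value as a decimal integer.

[0]=0x88 (little-endian) → word 0x88
chan [0+:2] = (word>>0) & 0x3 = 0
mode [2+:1] = (word>>2) & 0x1 = 0
kind [3+:1] = (word>>3) & 0x1 = 1
ver [4+:1] = (word>>4) & 0x1 = 0
slot [5+:3] = (word>>5) & 0x7 = 4  ←
slot signed 3b, MSB=1: 4 - 8 = -4

-4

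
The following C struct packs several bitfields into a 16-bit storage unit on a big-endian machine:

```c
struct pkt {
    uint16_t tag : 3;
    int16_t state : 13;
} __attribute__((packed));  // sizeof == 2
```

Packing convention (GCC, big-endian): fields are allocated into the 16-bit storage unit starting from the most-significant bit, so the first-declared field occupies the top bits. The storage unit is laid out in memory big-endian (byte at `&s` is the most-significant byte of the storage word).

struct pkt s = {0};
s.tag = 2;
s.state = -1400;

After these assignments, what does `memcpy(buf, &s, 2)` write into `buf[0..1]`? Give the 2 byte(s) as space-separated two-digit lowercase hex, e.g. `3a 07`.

5a 88

[13+:3] tag=2 & 0x7 = 0x2; word=0x4000
[0+:13] state=-1400 & 0x1fff = 0x1a88; word=0x5a88
word = 0x5a88 → big-endian bytes:
  [0]=0x5a  [1]=0x88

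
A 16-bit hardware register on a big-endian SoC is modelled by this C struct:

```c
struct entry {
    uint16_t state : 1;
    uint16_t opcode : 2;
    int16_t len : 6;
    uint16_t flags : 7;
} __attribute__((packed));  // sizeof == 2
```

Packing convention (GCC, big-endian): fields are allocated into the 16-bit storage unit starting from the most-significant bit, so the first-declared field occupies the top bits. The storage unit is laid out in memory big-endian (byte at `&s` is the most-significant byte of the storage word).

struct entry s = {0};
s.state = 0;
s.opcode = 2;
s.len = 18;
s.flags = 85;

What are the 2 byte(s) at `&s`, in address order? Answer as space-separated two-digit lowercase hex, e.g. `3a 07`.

state (1b) val=0 bits=0x0 at bit 15: 0x0000
opcode (2b) val=2 bits=0x2 at bit 13: 0x4000
len (6b) val=18 bits=0x12 at bit 7: 0x4900
flags (7b) val=85 bits=0x55 at bit 0: 0x4955
word = 0x4955 → big-endian bytes:
  [0]=0x49  [1]=0x55

49 55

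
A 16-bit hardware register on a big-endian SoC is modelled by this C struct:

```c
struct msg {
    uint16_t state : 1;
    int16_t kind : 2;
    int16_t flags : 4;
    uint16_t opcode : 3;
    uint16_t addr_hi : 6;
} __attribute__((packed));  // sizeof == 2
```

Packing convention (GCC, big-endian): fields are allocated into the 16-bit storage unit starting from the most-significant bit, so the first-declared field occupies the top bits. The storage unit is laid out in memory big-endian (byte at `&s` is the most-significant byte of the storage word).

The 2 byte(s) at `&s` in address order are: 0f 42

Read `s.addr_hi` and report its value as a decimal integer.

[0]=0x0f [1]=0x42 (big-endian) → word 0x0f42
state [15+:1] = (word>>15) & 0x1 = 0
kind [13+:2] = (word>>13) & 0x3 = 0
flags [9+:4] = (word>>9) & 0xf = 7
opcode [6+:3] = (word>>6) & 0x7 = 5
addr_hi [0+:6] = (word>>0) & 0x3f = 2  ←

2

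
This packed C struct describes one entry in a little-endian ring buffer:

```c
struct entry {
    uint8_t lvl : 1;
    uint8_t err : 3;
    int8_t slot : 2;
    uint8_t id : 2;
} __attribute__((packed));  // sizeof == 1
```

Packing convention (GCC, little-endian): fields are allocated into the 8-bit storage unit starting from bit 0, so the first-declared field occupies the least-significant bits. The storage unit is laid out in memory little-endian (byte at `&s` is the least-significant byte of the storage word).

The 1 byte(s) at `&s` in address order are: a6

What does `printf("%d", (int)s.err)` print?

[0]=0xa6 (little-endian) → word 0xa6
lvl:1 @ bit 0 → (0xa6>>0)&0x1 = 0x0
err:3 @ bit 1 → (0xa6>>1)&0x7 = 0x3  ←
slot:2 @ bit 4 → (0xa6>>4)&0x3 = 0x2
id:2 @ bit 6 → (0xa6>>6)&0x3 = 0x2

3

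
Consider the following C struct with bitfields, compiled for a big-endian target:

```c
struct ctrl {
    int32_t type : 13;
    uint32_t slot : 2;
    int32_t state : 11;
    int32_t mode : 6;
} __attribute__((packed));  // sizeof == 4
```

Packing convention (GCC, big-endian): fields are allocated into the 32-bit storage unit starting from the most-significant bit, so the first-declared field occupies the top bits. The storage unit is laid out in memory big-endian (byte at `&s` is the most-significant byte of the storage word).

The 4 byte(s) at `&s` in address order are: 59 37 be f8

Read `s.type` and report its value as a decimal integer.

2854

[0]=0x59 [1]=0x37 [2]=0xbe [3]=0xf8 (big-endian) → word 0x5937bef8
type [19+:13] = (word>>19) & 0x1fff = 2854  ←
slot [17+:2] = (word>>17) & 0x3 = 3
state [6+:11] = (word>>6) & 0x7ff = 1787
mode [0+:6] = (word>>0) & 0x3f = 56
type signed 13b, MSB=0: value = 2854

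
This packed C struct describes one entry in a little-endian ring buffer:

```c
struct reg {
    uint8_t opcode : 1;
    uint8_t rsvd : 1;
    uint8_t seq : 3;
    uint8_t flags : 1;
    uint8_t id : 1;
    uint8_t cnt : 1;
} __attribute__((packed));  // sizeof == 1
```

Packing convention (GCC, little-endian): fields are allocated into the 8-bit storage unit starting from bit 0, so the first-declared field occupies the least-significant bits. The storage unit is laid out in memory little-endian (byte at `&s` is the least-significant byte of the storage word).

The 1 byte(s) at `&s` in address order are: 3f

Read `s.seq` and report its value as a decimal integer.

7

[0]=0x3f (little-endian) → word 0x3f
opcode:1 @ bit 0 → (0x3f>>0)&0x1 = 0x1
rsvd:1 @ bit 1 → (0x3f>>1)&0x1 = 0x1
seq:3 @ bit 2 → (0x3f>>2)&0x7 = 0x7  ←
flags:1 @ bit 5 → (0x3f>>5)&0x1 = 0x1
id:1 @ bit 6 → (0x3f>>6)&0x1 = 0x0
cnt:1 @ bit 7 → (0x3f>>7)&0x1 = 0x0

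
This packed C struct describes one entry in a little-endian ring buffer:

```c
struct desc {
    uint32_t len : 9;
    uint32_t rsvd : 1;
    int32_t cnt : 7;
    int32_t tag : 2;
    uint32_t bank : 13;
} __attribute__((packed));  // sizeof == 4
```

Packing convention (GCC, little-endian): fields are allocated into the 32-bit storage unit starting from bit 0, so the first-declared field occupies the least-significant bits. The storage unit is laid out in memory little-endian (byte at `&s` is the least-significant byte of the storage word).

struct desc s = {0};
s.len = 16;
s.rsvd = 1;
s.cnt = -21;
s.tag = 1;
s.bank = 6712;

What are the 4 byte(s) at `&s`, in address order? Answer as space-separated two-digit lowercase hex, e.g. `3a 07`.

len (9b) val=16 bits=0x10 at bit 0: 0x00000010
rsvd (1b) val=1 bits=0x1 at bit 9: 0x00000210
cnt (7b) val=-21 bits=0x6b at bit 10: 0x0001ae10
tag (2b) val=1 bits=0x1 at bit 17: 0x0003ae10
bank (13b) val=6712 bits=0x1a38 at bit 19: 0xd1c3ae10
word = 0xd1c3ae10 → little-endian bytes:
  [0]=0x10  [1]=0xae  [2]=0xc3  [3]=0xd1

10 ae c3 d1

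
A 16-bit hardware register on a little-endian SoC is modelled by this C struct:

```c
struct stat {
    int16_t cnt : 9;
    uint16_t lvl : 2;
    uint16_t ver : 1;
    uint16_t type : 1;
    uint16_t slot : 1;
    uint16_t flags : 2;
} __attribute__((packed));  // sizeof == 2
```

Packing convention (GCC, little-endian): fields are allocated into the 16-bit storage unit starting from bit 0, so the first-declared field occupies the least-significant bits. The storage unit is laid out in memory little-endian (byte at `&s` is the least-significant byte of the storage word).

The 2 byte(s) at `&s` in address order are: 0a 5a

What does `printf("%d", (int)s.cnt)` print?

10

[0]=0x0a [1]=0x5a (little-endian) → word 0x5a0a
cnt:9 @ bit 0 → (0x5a0a>>0)&0x1ff = 0xa  ←
lvl:2 @ bit 9 → (0x5a0a>>9)&0x3 = 0x1
ver:1 @ bit 11 → (0x5a0a>>11)&0x1 = 0x1
type:1 @ bit 12 → (0x5a0a>>12)&0x1 = 0x1
slot:1 @ bit 13 → (0x5a0a>>13)&0x1 = 0x0
flags:2 @ bit 14 → (0x5a0a>>14)&0x3 = 0x1
cnt signed 9b, MSB=0: value = 10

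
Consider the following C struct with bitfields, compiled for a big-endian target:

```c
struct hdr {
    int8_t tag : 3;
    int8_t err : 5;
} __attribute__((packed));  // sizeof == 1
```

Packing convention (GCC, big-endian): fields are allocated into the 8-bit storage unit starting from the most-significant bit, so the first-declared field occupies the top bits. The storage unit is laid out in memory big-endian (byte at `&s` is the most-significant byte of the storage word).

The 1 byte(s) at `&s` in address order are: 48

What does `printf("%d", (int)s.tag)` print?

[0]=0x48 (big-endian) → word 0x48
tag [5+:3] = (word>>5) & 0x7 = 2  ←
err [0+:5] = (word>>0) & 0x1f = 8
tag signed 3b, MSB=0: value = 2

2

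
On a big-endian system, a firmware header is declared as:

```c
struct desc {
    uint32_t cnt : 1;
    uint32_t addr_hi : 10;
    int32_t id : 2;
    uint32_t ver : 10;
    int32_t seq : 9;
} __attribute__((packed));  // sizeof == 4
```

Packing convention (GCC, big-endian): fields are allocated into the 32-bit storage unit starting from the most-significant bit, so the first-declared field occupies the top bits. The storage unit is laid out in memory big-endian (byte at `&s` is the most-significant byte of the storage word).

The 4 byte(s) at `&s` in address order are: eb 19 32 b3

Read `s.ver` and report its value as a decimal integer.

153

[0]=0xeb [1]=0x19 [2]=0x32 [3]=0xb3 (big-endian) → word 0xeb1932b3
cnt [31+:1] = (word>>31) & 0x1 = 1
addr_hi [21+:10] = (word>>21) & 0x3ff = 856
id [19+:2] = (word>>19) & 0x3 = 3
ver [9+:10] = (word>>9) & 0x3ff = 153  ←
seq [0+:9] = (word>>0) & 0x1ff = 179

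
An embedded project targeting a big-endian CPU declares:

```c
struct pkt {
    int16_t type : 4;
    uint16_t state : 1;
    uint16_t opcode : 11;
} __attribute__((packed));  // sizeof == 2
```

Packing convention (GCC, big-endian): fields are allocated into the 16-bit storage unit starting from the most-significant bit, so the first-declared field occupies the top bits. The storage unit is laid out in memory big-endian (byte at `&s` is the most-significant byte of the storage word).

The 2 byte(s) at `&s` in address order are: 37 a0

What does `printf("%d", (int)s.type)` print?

[0]=0x37 [1]=0xa0 (big-endian) → word 0x37a0
type [12+:4] = (word>>12) & 0xf = 3  ←
state [11+:1] = (word>>11) & 0x1 = 0
opcode [0+:11] = (word>>0) & 0x7ff = 1952
type signed 4b, MSB=0: value = 3

3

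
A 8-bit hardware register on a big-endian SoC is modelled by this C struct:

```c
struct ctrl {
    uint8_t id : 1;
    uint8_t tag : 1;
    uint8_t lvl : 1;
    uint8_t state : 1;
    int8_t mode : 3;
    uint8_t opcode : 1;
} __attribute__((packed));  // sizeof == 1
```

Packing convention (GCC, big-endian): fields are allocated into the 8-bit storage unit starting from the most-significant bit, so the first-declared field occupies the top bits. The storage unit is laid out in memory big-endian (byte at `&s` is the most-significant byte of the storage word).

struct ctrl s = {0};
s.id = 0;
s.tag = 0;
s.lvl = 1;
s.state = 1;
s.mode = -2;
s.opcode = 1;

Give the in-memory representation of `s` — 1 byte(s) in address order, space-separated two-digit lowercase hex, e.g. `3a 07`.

[7+:1] id=0 & 0x1 = 0x0; word=0x00
[6+:1] tag=0 & 0x1 = 0x0; word=0x00
[5+:1] lvl=1 & 0x1 = 0x1; word=0x20
[4+:1] state=1 & 0x1 = 0x1; word=0x30
[1+:3] mode=-2 & 0x7 = 0x6; word=0x3c
[0+:1] opcode=1 & 0x1 = 0x1; word=0x3d
word = 0x3d → big-endian bytes:
  [0]=0x3d

3d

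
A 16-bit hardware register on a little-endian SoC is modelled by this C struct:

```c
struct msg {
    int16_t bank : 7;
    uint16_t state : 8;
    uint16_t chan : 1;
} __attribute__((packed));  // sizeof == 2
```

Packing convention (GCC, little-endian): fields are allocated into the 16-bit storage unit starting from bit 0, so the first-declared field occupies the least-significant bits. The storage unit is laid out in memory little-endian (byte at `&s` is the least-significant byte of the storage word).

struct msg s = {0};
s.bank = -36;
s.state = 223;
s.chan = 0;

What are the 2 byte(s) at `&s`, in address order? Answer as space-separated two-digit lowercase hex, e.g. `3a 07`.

dc 6f

bank:7 = -36 → 0x5c << 0 → word 0x005c
state:8 = 223 → 0xdf << 7 → word 0x6fdc
chan:1 = 0 → 0x0 << 15 → word 0x6fdc
word = 0x6fdc → little-endian bytes:
  [0]=0xdc  [1]=0x6f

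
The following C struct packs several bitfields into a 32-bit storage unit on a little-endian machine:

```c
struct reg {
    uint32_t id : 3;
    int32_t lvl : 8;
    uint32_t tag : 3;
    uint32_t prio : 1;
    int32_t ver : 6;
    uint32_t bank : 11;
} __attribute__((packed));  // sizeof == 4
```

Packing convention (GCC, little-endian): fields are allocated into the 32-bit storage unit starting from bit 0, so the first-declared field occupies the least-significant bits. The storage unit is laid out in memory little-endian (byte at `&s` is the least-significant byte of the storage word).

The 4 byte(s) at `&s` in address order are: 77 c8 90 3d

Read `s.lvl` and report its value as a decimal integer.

14

[0]=0x77 [1]=0xc8 [2]=0x90 [3]=0x3d (little-endian) → word 0x3d90c877
id [0+:3] = (word>>0) & 0x7 = 7
lvl [3+:8] = (word>>3) & 0xff = 14  ←
tag [11+:3] = (word>>11) & 0x7 = 1
prio [14+:1] = (word>>14) & 0x1 = 1
ver [15+:6] = (word>>15) & 0x3f = 33
bank [21+:11] = (word>>21) & 0x7ff = 492
lvl signed 8b, MSB=0: value = 14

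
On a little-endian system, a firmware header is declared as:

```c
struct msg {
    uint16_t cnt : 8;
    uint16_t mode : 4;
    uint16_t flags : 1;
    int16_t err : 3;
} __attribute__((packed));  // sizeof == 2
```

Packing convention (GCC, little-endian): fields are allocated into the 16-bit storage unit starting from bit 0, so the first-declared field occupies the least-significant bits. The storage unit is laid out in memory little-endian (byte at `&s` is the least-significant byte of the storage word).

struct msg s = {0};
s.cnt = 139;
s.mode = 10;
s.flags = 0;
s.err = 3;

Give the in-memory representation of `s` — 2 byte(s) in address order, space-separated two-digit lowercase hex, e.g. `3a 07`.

cnt:8 = 139 → 0x8b << 0 → word 0x008b
mode:4 = 10 → 0xa << 8 → word 0x0a8b
flags:1 = 0 → 0x0 << 12 → word 0x0a8b
err:3 = 3 → 0x3 << 13 → word 0x6a8b
word = 0x6a8b → little-endian bytes:
  [0]=0x8b  [1]=0x6a

8b 6a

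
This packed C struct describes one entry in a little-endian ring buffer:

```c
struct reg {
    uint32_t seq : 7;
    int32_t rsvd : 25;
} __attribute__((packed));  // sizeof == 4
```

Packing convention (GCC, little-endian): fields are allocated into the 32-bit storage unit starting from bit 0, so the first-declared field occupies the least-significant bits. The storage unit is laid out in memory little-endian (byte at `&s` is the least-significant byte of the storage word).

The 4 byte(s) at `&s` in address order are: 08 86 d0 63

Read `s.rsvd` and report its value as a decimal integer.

13082892

[0]=0x08 [1]=0x86 [2]=0xd0 [3]=0x63 (little-endian) → word 0x63d08608
seq:7 @ bit 0 → (0x63d08608>>0)&0x7f = 0x8
rsvd:25 @ bit 7 → (0x63d08608>>7)&0x1ffffff = 0xc7a10c  ←
rsvd signed 25b, MSB=0: value = 13082892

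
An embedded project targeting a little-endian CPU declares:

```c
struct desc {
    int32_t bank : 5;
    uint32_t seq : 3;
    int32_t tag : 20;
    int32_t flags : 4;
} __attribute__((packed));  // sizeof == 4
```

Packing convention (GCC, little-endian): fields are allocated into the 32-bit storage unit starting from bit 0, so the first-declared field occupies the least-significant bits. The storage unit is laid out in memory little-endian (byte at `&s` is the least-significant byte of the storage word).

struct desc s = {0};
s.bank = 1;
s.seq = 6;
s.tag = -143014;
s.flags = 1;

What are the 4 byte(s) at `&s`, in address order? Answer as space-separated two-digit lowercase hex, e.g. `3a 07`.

bank (5b) val=1 bits=0x1 at bit 0: 0x00000001
seq (3b) val=6 bits=0x6 at bit 5: 0x000000c1
tag (20b) val=-143014 bits=0xdd15a at bit 8: 0x0dd15ac1
flags (4b) val=1 bits=0x1 at bit 28: 0x1dd15ac1
word = 0x1dd15ac1 → little-endian bytes:
  [0]=0xc1  [1]=0x5a  [2]=0xd1  [3]=0x1d

c1 5a d1 1d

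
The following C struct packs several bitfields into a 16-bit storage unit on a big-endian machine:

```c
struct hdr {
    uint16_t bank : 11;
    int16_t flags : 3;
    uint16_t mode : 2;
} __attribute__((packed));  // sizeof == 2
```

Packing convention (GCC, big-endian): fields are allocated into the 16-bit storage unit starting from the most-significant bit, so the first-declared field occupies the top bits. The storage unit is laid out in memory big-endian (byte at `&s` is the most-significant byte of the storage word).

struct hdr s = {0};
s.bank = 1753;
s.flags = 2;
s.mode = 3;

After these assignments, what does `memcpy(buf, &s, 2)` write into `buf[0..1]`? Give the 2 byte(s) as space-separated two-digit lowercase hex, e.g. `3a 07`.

db 2b

bank (11b) val=1753 bits=0x6d9 at bit 5: 0xdb20
flags (3b) val=2 bits=0x2 at bit 2: 0xdb28
mode (2b) val=3 bits=0x3 at bit 0: 0xdb2b
word = 0xdb2b → big-endian bytes:
  [0]=0xdb  [1]=0x2b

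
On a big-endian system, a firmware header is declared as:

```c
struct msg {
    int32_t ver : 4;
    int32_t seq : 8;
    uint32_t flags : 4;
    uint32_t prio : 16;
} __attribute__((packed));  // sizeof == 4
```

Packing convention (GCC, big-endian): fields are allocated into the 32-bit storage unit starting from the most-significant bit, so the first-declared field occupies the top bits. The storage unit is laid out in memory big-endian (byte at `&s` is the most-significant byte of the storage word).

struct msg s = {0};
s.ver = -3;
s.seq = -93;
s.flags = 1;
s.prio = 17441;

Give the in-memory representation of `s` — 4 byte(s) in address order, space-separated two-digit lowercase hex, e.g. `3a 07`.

da 31 44 21

ver:4 = -3 → 0xd << 28 → word 0xd0000000
seq:8 = -93 → 0xa3 << 20 → word 0xda300000
flags:4 = 1 → 0x1 << 16 → word 0xda310000
prio:16 = 17441 → 0x4421 << 0 → word 0xda314421
word = 0xda314421 → big-endian bytes:
  [0]=0xda  [1]=0x31  [2]=0x44  [3]=0x21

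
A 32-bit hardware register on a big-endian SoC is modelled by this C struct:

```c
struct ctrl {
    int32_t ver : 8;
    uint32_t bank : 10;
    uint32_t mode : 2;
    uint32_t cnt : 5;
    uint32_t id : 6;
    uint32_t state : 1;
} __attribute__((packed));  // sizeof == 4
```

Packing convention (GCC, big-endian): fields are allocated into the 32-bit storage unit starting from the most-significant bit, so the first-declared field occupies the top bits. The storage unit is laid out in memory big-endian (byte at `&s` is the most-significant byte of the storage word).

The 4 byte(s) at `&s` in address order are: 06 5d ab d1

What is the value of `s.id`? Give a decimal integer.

40

[0]=0x06 [1]=0x5d [2]=0xab [3]=0xd1 (big-endian) → word 0x065dabd1
ver [24+:8] = (word>>24) & 0xff = 6
bank [14+:10] = (word>>14) & 0x3ff = 374
mode [12+:2] = (word>>12) & 0x3 = 2
cnt [7+:5] = (word>>7) & 0x1f = 23
id [1+:6] = (word>>1) & 0x3f = 40  ←
state [0+:1] = (word>>0) & 0x1 = 1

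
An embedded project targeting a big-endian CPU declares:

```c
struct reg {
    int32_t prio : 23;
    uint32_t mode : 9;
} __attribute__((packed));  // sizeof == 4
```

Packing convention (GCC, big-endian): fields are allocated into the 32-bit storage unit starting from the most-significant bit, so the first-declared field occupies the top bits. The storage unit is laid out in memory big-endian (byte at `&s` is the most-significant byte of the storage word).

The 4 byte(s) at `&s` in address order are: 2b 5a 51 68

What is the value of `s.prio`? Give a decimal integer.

[0]=0x2b [1]=0x5a [2]=0x51 [3]=0x68 (big-endian) → word 0x2b5a5168
prio [9+:23] = (word>>9) & 0x7fffff = 1420584  ←
mode [0+:9] = (word>>0) & 0x1ff = 360
prio signed 23b, MSB=0: value = 1420584

1420584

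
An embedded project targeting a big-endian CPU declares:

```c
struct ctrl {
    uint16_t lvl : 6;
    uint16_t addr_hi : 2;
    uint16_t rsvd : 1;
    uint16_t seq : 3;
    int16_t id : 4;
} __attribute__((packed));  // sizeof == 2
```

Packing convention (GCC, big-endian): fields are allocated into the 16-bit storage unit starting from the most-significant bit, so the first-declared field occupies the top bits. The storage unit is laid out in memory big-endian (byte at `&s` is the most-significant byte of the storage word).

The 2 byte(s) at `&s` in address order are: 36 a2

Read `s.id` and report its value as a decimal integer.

2

[0]=0x36 [1]=0xa2 (big-endian) → word 0x36a2
lvl:6 @ bit 10 → (0x36a2>>10)&0x3f = 0xd
addr_hi:2 @ bit 8 → (0x36a2>>8)&0x3 = 0x2
rsvd:1 @ bit 7 → (0x36a2>>7)&0x1 = 0x1
seq:3 @ bit 4 → (0x36a2>>4)&0x7 = 0x2
id:4 @ bit 0 → (0x36a2>>0)&0xf = 0x2  ←
id signed 4b, MSB=0: value = 2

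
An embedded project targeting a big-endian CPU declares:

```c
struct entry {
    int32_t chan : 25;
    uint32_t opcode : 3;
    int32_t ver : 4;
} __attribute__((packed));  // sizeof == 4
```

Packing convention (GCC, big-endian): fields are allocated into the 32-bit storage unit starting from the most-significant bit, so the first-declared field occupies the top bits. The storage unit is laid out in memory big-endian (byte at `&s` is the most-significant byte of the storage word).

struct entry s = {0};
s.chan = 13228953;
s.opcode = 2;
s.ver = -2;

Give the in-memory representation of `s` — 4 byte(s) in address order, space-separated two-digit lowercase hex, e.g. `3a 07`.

chan:25 = 13228953 → 0xc9db99 << 7 → word 0x64edcc80
opcode:3 = 2 → 0x2 << 4 → word 0x64edcca0
ver:4 = -2 → 0xe << 0 → word 0x64edccae
word = 0x64edccae → big-endian bytes:
  [0]=0x64  [1]=0xed  [2]=0xcc  [3]=0xae

64 ed cc ae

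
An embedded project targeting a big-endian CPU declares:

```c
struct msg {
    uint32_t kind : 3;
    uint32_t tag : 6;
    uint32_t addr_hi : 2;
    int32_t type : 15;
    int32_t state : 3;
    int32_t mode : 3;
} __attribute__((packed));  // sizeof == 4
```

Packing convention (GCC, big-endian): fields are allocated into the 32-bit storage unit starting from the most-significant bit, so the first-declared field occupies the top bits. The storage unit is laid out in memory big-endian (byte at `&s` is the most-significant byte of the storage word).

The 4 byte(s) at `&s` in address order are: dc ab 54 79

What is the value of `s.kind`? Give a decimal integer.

[0]=0xdc [1]=0xab [2]=0x54 [3]=0x79 (big-endian) → word 0xdcab5479
kind:3 @ bit 29 → (0xdcab5479>>29)&0x7 = 0x6  ←
tag:6 @ bit 23 → (0xdcab5479>>23)&0x3f = 0x39
addr_hi:2 @ bit 21 → (0xdcab5479>>21)&0x3 = 0x1
type:15 @ bit 6 → (0xdcab5479>>6)&0x7fff = 0x2d51
state:3 @ bit 3 → (0xdcab5479>>3)&0x7 = 0x7
mode:3 @ bit 0 → (0xdcab5479>>0)&0x7 = 0x1

6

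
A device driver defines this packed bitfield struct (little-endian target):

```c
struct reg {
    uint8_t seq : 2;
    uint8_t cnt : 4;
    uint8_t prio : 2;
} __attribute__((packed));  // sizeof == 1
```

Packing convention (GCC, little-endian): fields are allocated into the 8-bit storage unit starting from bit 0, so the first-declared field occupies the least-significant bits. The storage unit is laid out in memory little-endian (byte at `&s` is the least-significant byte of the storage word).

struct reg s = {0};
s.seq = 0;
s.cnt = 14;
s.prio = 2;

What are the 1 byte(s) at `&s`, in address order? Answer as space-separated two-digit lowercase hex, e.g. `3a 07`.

seq (2b) val=0 bits=0x0 at bit 0: 0x00
cnt (4b) val=14 bits=0xe at bit 2: 0x38
prio (2b) val=2 bits=0x2 at bit 6: 0xb8
word = 0xb8 → little-endian bytes:
  [0]=0xb8

b8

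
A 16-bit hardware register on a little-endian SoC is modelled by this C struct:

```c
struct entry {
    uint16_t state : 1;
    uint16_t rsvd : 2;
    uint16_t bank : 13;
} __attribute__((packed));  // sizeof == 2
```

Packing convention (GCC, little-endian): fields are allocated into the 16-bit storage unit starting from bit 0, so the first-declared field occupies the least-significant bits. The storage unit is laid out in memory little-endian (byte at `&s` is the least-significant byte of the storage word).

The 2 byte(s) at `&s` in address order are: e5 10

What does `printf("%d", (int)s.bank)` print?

[0]=0xe5 [1]=0x10 (little-endian) → word 0x10e5
state:1 @ bit 0 → (0x10e5>>0)&0x1 = 0x1
rsvd:2 @ bit 1 → (0x10e5>>1)&0x3 = 0x2
bank:13 @ bit 3 → (0x10e5>>3)&0x1fff = 0x21c  ←

540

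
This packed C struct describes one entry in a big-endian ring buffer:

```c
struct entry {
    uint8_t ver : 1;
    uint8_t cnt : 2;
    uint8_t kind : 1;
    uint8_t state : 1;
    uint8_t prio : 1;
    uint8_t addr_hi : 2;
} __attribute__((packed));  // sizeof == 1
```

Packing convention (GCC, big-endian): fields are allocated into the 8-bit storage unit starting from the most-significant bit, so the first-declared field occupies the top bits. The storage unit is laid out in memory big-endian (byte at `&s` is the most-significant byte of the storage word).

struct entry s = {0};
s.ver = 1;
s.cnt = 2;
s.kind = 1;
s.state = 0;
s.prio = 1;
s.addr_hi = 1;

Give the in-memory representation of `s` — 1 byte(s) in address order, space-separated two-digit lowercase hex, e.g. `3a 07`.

[7+:1] ver=1 & 0x1 = 0x1; word=0x80
[5+:2] cnt=2 & 0x3 = 0x2; word=0xc0
[4+:1] kind=1 & 0x1 = 0x1; word=0xd0
[3+:1] state=0 & 0x1 = 0x0; word=0xd0
[2+:1] prio=1 & 0x1 = 0x1; word=0xd4
[0+:2] addr_hi=1 & 0x3 = 0x1; word=0xd5
word = 0xd5 → big-endian bytes:
  [0]=0xd5

d5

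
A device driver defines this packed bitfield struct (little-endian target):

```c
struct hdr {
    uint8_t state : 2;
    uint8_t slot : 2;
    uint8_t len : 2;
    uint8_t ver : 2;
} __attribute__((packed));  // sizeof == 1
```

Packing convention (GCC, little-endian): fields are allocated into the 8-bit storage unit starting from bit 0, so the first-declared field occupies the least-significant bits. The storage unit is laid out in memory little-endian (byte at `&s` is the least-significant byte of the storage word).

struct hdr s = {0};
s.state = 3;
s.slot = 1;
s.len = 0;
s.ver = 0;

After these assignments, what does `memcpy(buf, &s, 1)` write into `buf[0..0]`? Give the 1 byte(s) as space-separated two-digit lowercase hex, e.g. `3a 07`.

state:2 = 3 → 0x3 << 0 → word 0x03
slot:2 = 1 → 0x1 << 2 → word 0x07
len:2 = 0 → 0x0 << 4 → word 0x07
ver:2 = 0 → 0x0 << 6 → word 0x07
word = 0x07 → little-endian bytes:
  [0]=0x07

07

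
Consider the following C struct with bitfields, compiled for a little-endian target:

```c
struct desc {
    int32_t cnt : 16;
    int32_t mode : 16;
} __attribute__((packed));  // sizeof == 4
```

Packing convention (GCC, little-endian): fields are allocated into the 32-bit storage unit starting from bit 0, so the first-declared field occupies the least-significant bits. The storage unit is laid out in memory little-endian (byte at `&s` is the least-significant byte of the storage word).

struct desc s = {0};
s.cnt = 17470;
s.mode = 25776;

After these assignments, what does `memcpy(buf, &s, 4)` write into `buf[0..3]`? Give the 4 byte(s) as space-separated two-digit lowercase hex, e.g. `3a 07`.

[0+:16] cnt=17470 & 0xffff = 0x443e; word=0x0000443e
[16+:16] mode=25776 & 0xffff = 0x64b0; word=0x64b0443e
word = 0x64b0443e → little-endian bytes:
  [0]=0x3e  [1]=0x44  [2]=0xb0  [3]=0x64

3e 44 b0 64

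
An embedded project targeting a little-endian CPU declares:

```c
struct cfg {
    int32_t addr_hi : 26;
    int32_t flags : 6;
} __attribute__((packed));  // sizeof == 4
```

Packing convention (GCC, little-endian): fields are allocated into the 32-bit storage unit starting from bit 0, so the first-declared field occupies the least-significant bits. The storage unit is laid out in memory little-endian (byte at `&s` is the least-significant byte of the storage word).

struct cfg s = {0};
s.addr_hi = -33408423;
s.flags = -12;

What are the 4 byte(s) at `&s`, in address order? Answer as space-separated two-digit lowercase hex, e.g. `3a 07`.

59 3a 02 d2

addr_hi (26b) val=-33408423 bits=0x2023a59 at bit 0: 0x02023a59
flags (6b) val=-12 bits=0x34 at bit 26: 0xd2023a59
word = 0xd2023a59 → little-endian bytes:
  [0]=0x59  [1]=0x3a  [2]=0x02  [3]=0xd2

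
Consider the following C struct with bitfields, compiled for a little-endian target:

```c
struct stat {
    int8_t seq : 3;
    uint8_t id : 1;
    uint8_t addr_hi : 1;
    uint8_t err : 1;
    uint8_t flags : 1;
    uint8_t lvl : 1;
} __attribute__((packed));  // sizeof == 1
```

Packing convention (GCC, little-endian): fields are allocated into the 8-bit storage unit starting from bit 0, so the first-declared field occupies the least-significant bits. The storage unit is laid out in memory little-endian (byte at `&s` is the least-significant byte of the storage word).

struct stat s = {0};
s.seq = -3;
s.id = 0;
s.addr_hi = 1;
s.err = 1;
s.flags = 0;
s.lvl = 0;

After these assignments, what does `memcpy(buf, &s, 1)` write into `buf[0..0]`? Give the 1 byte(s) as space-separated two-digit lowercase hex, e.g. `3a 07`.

seq (3b) val=-3 bits=0x5 at bit 0: 0x05
id (1b) val=0 bits=0x0 at bit 3: 0x05
addr_hi (1b) val=1 bits=0x1 at bit 4: 0x15
err (1b) val=1 bits=0x1 at bit 5: 0x35
flags (1b) val=0 bits=0x0 at bit 6: 0x35
lvl (1b) val=0 bits=0x0 at bit 7: 0x35
word = 0x35 → little-endian bytes:
  [0]=0x35

35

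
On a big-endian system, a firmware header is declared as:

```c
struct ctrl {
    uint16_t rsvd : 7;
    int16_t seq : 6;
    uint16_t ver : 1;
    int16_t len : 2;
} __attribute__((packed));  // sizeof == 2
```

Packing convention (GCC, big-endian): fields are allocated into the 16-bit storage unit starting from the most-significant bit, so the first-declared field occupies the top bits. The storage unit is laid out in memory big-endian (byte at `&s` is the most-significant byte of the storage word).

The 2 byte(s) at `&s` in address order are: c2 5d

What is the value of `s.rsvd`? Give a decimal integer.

[0]=0xc2 [1]=0x5d (big-endian) → word 0xc25d
rsvd [9+:7] = (word>>9) & 0x7f = 97  ←
seq [3+:6] = (word>>3) & 0x3f = 11
ver [2+:1] = (word>>2) & 0x1 = 1
len [0+:2] = (word>>0) & 0x3 = 1

97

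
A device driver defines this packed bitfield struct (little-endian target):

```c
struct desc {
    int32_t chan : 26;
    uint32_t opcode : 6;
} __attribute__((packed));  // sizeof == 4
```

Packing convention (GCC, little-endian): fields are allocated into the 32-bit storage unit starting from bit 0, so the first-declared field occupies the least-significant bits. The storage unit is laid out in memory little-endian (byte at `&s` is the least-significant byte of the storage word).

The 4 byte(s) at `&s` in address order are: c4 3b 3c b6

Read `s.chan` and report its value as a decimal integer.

-29606972

[0]=0xc4 [1]=0x3b [2]=0x3c [3]=0xb6 (little-endian) → word 0xb63c3bc4
chan [0+:26] = (word>>0) & 0x3ffffff = 37501892  ←
opcode [26+:6] = (word>>26) & 0x3f = 45
chan signed 26b, MSB=1: 37501892 - 67108864 = -29606972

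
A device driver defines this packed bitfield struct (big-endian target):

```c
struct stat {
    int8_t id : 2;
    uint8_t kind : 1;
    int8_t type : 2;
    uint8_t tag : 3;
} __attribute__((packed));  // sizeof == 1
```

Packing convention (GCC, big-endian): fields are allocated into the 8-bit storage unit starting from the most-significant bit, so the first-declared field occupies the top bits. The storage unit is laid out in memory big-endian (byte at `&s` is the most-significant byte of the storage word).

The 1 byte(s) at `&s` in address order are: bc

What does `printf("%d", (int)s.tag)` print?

4

[0]=0xbc (big-endian) → word 0xbc
id [6+:2] = (word>>6) & 0x3 = 2
kind [5+:1] = (word>>5) & 0x1 = 1
type [3+:2] = (word>>3) & 0x3 = 3
tag [0+:3] = (word>>0) & 0x7 = 4  ←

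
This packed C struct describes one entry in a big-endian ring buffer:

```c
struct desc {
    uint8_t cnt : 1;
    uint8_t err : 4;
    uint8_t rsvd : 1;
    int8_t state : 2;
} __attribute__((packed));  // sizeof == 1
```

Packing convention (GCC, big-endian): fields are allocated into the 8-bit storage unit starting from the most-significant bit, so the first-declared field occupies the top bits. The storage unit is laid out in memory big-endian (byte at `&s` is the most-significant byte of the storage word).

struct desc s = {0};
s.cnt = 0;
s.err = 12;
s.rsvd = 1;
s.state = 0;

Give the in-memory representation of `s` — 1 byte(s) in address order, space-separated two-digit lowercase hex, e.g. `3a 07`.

[7+:1] cnt=0 & 0x1 = 0x0; word=0x00
[3+:4] err=12 & 0xf = 0xc; word=0x60
[2+:1] rsvd=1 & 0x1 = 0x1; word=0x64
[0+:2] state=0 & 0x3 = 0x0; word=0x64
word = 0x64 → big-endian bytes:
  [0]=0x64

64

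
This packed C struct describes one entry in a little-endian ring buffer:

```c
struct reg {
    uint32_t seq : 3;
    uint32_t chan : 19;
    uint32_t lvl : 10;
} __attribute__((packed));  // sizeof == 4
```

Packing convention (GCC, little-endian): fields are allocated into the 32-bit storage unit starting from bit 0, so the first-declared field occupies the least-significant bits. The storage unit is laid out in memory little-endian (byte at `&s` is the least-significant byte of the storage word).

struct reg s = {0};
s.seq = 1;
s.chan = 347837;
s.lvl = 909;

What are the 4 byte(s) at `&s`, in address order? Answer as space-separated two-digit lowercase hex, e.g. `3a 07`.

seq:3 = 1 → 0x1 << 0 → word 0x00000001
chan:19 = 347837 → 0x54ebd << 3 → word 0x002a75e9
lvl:10 = 909 → 0x38d << 22 → word 0xe36a75e9
word = 0xe36a75e9 → little-endian bytes:
  [0]=0xe9  [1]=0x75  [2]=0x6a  [3]=0xe3

e9 75 6a e3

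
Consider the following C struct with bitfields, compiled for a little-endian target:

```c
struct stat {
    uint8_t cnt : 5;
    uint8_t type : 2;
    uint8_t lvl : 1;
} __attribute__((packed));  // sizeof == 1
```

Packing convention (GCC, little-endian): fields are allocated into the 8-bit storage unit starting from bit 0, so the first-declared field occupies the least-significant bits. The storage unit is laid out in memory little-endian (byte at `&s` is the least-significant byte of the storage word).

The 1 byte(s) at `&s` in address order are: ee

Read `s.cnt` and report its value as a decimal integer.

[0]=0xee (little-endian) → word 0xee
cnt [0+:5] = (word>>0) & 0x1f = 14  ←
type [5+:2] = (word>>5) & 0x3 = 3
lvl [7+:1] = (word>>7) & 0x1 = 1

14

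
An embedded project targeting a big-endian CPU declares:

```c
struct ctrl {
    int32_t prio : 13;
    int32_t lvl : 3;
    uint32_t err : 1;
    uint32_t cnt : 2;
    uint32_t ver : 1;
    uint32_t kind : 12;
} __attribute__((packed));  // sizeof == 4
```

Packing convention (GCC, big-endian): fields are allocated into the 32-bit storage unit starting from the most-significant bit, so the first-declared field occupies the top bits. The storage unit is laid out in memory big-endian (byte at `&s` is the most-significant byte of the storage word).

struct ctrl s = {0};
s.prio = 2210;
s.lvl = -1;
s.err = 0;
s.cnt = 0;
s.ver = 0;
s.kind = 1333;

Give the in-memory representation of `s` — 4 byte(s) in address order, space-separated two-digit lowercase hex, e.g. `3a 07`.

45 17 05 35

[19+:13] prio=2210 & 0x1fff = 0x8a2; word=0x45100000
[16+:3] lvl=-1 & 0x7 = 0x7; word=0x45170000
[15+:1] err=0 & 0x1 = 0x0; word=0x45170000
[13+:2] cnt=0 & 0x3 = 0x0; word=0x45170000
[12+:1] ver=0 & 0x1 = 0x0; word=0x45170000
[0+:12] kind=1333 & 0xfff = 0x535; word=0x45170535
word = 0x45170535 → big-endian bytes:
  [0]=0x45  [1]=0x17  [2]=0x05  [3]=0x35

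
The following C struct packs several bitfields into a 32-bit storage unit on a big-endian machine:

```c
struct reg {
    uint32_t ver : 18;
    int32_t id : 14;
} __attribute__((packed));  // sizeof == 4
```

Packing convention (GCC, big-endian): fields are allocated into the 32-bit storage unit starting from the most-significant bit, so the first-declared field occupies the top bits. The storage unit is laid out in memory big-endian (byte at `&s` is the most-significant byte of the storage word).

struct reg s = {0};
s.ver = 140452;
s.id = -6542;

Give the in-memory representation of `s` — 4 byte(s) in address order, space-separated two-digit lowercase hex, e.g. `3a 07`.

ver (18b) val=140452 bits=0x224a4 at bit 14: 0x89290000
id (14b) val=-6542 bits=0x2672 at bit 0: 0x89292672
word = 0x89292672 → big-endian bytes:
  [0]=0x89  [1]=0x29  [2]=0x26  [3]=0x72

89 29 26 72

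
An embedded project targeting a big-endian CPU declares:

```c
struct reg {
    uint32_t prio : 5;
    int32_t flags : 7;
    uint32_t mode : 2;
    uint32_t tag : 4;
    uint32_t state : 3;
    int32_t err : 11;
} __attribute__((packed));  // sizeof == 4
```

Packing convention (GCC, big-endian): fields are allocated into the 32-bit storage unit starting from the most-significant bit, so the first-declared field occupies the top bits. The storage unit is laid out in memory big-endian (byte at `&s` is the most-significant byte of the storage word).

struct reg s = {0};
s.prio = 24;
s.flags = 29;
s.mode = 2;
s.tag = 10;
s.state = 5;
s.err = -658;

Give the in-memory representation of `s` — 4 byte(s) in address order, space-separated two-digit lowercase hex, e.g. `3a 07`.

[27+:5] prio=24 & 0x1f = 0x18; word=0xc0000000
[20+:7] flags=29 & 0x7f = 0x1d; word=0xc1d00000
[18+:2] mode=2 & 0x3 = 0x2; word=0xc1d80000
[14+:4] tag=10 & 0xf = 0xa; word=0xc1da8000
[11+:3] state=5 & 0x7 = 0x5; word=0xc1daa800
[0+:11] err=-658 & 0x7ff = 0x56e; word=0xc1daad6e
word = 0xc1daad6e → big-endian bytes:
  [0]=0xc1  [1]=0xda  [2]=0xad  [3]=0x6e

c1 da ad 6e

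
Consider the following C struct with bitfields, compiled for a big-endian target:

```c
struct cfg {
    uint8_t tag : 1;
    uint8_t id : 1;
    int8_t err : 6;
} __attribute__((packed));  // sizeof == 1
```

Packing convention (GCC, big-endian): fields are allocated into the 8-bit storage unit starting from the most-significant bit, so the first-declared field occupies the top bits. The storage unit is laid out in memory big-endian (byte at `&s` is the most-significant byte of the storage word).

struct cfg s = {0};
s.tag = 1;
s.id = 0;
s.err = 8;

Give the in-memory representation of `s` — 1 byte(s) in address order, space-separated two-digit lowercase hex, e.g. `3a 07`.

[7+:1] tag=1 & 0x1 = 0x1; word=0x80
[6+:1] id=0 & 0x1 = 0x0; word=0x80
[0+:6] err=8 & 0x3f = 0x8; word=0x88
word = 0x88 → big-endian bytes:
  [0]=0x88

88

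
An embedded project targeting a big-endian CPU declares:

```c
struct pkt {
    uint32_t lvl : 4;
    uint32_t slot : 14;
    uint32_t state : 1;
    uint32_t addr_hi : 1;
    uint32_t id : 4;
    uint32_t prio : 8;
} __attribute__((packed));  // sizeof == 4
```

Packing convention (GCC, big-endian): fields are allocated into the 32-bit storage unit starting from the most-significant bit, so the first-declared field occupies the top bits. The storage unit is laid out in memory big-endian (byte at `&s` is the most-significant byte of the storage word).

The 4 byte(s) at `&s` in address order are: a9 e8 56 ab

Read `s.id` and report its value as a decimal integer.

6

[0]=0xa9 [1]=0xe8 [2]=0x56 [3]=0xab (big-endian) → word 0xa9e856ab
lvl:4 @ bit 28 → (0xa9e856ab>>28)&0xf = 0xa
slot:14 @ bit 14 → (0xa9e856ab>>14)&0x3fff = 0x27a1
state:1 @ bit 13 → (0xa9e856ab>>13)&0x1 = 0x0
addr_hi:1 @ bit 12 → (0xa9e856ab>>12)&0x1 = 0x1
id:4 @ bit 8 → (0xa9e856ab>>8)&0xf = 0x6  ←
prio:8 @ bit 0 → (0xa9e856ab>>0)&0xff = 0xab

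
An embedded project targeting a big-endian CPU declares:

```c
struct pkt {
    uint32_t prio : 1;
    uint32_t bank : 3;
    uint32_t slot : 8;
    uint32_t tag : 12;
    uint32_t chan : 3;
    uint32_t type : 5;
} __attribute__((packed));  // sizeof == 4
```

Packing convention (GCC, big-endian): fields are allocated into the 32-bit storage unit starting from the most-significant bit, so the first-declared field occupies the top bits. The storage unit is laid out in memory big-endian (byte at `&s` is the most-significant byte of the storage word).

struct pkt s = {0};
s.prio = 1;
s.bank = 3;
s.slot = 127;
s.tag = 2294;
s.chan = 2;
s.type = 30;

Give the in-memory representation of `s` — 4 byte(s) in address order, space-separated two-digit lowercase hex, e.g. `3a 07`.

b7 f8 f6 5e

prio:1 = 1 → 0x1 << 31 → word 0x80000000
bank:3 = 3 → 0x3 << 28 → word 0xb0000000
slot:8 = 127 → 0x7f << 20 → word 0xb7f00000
tag:12 = 2294 → 0x8f6 << 8 → word 0xb7f8f600
chan:3 = 2 → 0x2 << 5 → word 0xb7f8f640
type:5 = 30 → 0x1e << 0 → word 0xb7f8f65e
word = 0xb7f8f65e → big-endian bytes:
  [0]=0xb7  [1]=0xf8  [2]=0xf6  [3]=0x5e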